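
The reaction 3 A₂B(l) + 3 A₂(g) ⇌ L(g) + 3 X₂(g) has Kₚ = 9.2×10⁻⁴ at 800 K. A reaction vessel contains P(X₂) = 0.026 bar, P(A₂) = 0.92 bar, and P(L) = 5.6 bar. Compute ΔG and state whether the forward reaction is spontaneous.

ΔG = -13.2 kJ/mol; the forward reaction is spontaneous

(A₂B is a pure liquid — omitted from Qₚ.)
Qₚ = P(L)·P(X₂)³ / P(A₂)³ = (5.6)·(0.026)³ / (0.92)³ = 1.26×10⁻⁴
ΔG = RT ln(Qₚ/Kₚ) = (8.314 J mol⁻¹ K⁻¹)(800 K) × ln(1.26×10⁻⁴/9.2×10⁻⁴)
   = (6.651 kJ/mol)(-1.988) = -13.2 kJ/mol
ΔG < 0, so the forward reaction is spontaneous (proceeds forward).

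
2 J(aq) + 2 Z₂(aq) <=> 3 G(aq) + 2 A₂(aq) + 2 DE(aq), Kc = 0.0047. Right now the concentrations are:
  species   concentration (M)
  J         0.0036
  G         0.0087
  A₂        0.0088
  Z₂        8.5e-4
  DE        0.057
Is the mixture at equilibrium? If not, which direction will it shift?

no; Q > K, reaction proceeds in reverse

Qc = [G]³·[A₂]²·[DE]² / ([J]²·[Z₂]²) = (0.0087)³·(0.0088)²·(0.057)² / ((0.0036)²·(8.5e-4)²) = 0.018
Qc = 0.018 > Kc = 0.0047: net reverse reaction.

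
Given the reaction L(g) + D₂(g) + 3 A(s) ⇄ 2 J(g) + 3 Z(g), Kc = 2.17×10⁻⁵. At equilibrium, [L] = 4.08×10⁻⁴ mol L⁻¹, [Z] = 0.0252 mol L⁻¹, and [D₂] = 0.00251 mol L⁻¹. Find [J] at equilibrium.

[J] = 0.00118 mol L⁻¹

(A is a pure solid — omitted from Kc.)
At equilibrium, Kc = [J]²·[Z]³ / ([L]·[D₂]) = 2.17×10⁻⁵.
([J])²·(0.0252)³ / ((4.08×10⁻⁴)·(0.00251)) = 2.17×10⁻⁵
[J]² = 1.39×10⁻⁶ ⇒ [J] = 0.00118 mol L⁻¹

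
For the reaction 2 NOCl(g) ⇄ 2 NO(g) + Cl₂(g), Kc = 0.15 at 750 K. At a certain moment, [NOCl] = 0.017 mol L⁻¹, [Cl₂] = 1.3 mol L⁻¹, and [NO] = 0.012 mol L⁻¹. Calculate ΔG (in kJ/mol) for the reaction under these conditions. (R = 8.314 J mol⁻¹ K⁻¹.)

ΔG = 9.12 kJ/mol

Qc = [NO]²·[Cl₂] / [NOCl]² = (0.012)²·(1.3) / (0.017)² = 0.648
ΔG = RT ln(Qc/Kc) = (8.314 J mol⁻¹ K⁻¹)(750 K) × ln(0.648/0.15)
   = (6.236 kJ/mol)(1.463) = 9.12 kJ/mol
ΔG > 0, so the forward reaction is non-spontaneous (proceeds in reverse).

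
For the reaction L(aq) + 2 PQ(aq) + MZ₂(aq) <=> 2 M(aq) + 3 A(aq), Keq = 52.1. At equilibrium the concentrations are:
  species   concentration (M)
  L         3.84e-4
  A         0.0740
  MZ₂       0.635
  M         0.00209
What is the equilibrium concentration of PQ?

At equilibrium, Keq = [M]²·[A]³ / ([L]·[PQ]²·[MZ₂]) = 52.1.
(0.00209)²·(0.0740)³ / ((3.84e-4)·([PQ])²·(0.635)) = 52.1
[PQ]² = 1.39e-7 ⇒ [PQ] = 3.73e-4 M

[PQ] = 3.73e-4 M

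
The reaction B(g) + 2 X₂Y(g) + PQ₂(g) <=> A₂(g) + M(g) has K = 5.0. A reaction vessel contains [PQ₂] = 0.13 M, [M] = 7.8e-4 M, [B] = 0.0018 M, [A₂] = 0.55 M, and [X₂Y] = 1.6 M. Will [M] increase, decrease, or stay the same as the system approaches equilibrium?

increase

Q = [A₂]·[M] / ([B]·[X₂Y]²·[PQ₂]) = (0.55)·(7.8e-4) / ((0.0018)·(1.6)²·(0.13)) = 0.72
Q = 0.72 < K = 5.0: net forward reaction.
M is a product, so it increases.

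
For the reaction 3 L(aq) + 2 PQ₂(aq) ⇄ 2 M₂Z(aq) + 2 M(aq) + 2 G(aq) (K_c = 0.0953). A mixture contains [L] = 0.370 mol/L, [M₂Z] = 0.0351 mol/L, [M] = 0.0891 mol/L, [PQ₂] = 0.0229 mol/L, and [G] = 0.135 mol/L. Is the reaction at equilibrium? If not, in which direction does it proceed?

Q_c = [M₂Z]²·[M]²·[G]² / ([L]³·[PQ₂]²) = (0.0351)²·(0.0891)²·(0.135)² / ((0.370)³·(0.0229)²) = 0.00671
Q_c = 0.00671 < K_c = 0.0953, so the forward reaction proceeds.

toward products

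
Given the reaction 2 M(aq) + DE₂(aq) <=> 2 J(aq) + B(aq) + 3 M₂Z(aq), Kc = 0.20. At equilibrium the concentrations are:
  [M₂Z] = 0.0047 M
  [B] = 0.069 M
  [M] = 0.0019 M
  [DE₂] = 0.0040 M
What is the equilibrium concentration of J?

[J] = 0.63 M

At equilibrium, Kc = [J]²·[B]·[M₂Z]³ / ([M]²·[DE₂]) = 0.20.
([J])²·(0.069)·(0.0047)³ / ((0.0019)²·(0.0040)) = 0.20
[J]² = 0.403 ⇒ [J] = 0.63 M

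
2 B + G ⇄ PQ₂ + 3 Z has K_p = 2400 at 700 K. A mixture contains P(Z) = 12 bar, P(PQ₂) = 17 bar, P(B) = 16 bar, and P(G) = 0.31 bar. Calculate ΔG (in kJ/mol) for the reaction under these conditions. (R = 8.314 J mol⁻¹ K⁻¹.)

ΔG = -10.9 kJ/mol

Q_p = P(PQ₂)·P(Z)³ / (P(B)²·P(G)) = (17)·(12)³ / ((16)²·(0.31)) = 370
ΔG = RT ln(Q_p/K_p) = (8.314 J mol⁻¹ K⁻¹)(700 K) × ln(370/2400)
   = (5.820 kJ/mol)(-1.870) = -10.9 kJ/mol
ΔG < 0, so the forward reaction is spontaneous (proceeds forward).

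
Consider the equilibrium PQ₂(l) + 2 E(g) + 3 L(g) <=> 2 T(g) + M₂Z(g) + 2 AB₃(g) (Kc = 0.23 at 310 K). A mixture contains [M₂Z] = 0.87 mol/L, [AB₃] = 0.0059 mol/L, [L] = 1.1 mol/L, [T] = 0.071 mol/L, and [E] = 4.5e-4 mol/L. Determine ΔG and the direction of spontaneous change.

ΔG = 2.32 kJ/mol; the forward reaction is non-spontaneous

(PQ₂ is a pure liquid — omitted from Qc.)
Qc = [T]²·[M₂Z]·[AB₃]² / ([E]²·[L]³) = (0.071)²·(0.87)·(0.0059)² / ((4.5e-4)²·(1.1)³) = 0.566
ΔG = RT ln(Qc/Kc) = (8.314 J mol⁻¹ K⁻¹)(310 K) × ln(0.566/0.23)
   = (2.577 kJ/mol)(0.9005) = 2.32 kJ/mol
ΔG > 0, so the forward reaction is non-spontaneous (proceeds in reverse).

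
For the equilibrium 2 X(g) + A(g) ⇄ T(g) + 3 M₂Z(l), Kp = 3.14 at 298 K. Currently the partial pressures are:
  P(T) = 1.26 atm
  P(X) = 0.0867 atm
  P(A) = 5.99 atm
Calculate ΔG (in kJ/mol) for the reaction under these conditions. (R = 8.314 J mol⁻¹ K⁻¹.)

ΔG = 5.42 kJ/mol

(M₂Z is a pure liquid — omitted from Qp.)
Qp = P(T) / (P(X)²·P(A)) = (1.26) / ((0.0867)²·(5.99)) = 28.0
ΔG = RT ln(Qp/Kp) = (8.314 J mol⁻¹ K⁻¹)(298 K) × ln(28.0/3.14)
   = (2.478 kJ/mol)(2.188) = 5.42 kJ/mol
ΔG > 0, so the forward reaction is non-spontaneous (proceeds in reverse).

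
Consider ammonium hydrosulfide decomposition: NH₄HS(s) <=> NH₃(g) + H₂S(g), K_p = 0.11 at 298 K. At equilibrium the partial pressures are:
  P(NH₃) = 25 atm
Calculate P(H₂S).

P(H₂S) = 0.0044 atm

(NH₄HS is a pure solid — omitted from K_p.)
At equilibrium, K_p = P(NH₃)·P(H₂S) = 0.11.
(25)·(P(H₂S)) = 0.11
P(H₂S) = 0.00440 = 0.0044 atm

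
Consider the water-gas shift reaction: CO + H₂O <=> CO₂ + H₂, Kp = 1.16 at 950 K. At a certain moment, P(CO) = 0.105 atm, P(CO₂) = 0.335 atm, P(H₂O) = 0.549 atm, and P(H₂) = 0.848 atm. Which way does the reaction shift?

toward reactants

Qp = P(CO₂)·P(H₂) / (P(CO)·P(H₂O)) = (0.335)·(0.848) / ((0.105)·(0.549)) = 4.93
Qp = 4.93 > Kp = 1.16, so the reverse reaction proceeds.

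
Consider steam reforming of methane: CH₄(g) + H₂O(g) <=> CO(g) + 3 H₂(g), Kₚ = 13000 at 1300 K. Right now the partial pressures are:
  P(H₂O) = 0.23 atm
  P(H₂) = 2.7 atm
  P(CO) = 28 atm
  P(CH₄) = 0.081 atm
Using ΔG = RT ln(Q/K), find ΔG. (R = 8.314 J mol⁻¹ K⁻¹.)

ΔG = 8.89 kJ/mol

Qₚ = P(CO)·P(H₂)³ / (P(CH₄)·P(H₂O)) = (28)·(2.7)³ / ((0.081)·(0.23)) = 29600
ΔG = RT ln(Qₚ/Kₚ) = (8.314 J mol⁻¹ K⁻¹)(1300 K) × ln(29600/13000)
   = (10.81 kJ/mol)(0.8228) = 8.89 kJ/mol
ΔG > 0, so the forward reaction is non-spontaneous (proceeds in reverse).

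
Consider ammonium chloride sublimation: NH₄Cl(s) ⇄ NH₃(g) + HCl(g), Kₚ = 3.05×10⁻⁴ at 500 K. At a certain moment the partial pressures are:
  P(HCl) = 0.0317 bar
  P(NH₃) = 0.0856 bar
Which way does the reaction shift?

toward reactants

(NH₄Cl is a pure solid — omitted from Qₚ.)
Qₚ = P(NH₃)·P(HCl) = (0.0856)·(0.0317) = 0.00271
Qₚ = 0.00271 > Kₚ = 3.05×10⁻⁴, so the reverse reaction proceeds.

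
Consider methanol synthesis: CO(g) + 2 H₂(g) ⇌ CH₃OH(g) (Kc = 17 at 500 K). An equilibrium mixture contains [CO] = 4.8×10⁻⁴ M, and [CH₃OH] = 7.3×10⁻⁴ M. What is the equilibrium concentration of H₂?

At equilibrium, Kc = [CH₃OH] / ([CO]·[H₂]²) = 17.
(7.3×10⁻⁴) / ((4.8×10⁻⁴)·([H₂])²) = 17
[H₂]² = 0.0895 ⇒ [H₂] = 0.30 M

[H₂] = 0.30 M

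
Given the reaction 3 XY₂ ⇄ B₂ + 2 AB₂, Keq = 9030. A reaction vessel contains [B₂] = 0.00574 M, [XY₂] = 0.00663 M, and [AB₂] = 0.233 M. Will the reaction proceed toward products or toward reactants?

Q = [B₂]·[AB₂]² / [XY₂]³ = (0.00574)·(0.233)² / (0.00663)³ = 1070
Q = 1070 < Keq = 9030, so the forward reaction proceeds.

toward products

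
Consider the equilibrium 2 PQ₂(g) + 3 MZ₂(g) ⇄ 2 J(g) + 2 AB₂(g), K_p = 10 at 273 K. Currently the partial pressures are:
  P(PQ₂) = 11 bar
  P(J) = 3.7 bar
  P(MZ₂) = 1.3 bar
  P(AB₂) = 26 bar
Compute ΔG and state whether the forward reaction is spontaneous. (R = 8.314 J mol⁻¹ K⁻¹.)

ΔG = 2.83 kJ/mol; the forward reaction is non-spontaneous

Q_p = P(J)²·P(AB₂)² / (P(PQ₂)²·P(MZ₂)³) = (3.7)²·(26)² / ((11)²·(1.3)³) = 34.8
ΔG = RT ln(Q_p/K_p) = (8.314 J mol⁻¹ K⁻¹)(273 K) × ln(34.8/10)
   = (2.270 kJ/mol)(1.247) = 2.83 kJ/mol
ΔG > 0, so the forward reaction is non-spontaneous (proceeds in reverse).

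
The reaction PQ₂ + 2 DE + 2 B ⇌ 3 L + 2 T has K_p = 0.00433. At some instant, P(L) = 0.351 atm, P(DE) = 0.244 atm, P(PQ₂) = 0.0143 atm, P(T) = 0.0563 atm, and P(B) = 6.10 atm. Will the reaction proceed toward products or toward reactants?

Q_p = P(L)³·P(T)² / (P(PQ₂)·P(DE)²·P(B)²) = (0.351)³·(0.0563)² / ((0.0143)·(0.244)²·(6.10)²) = 0.00433
Q_p = 0.00433 = K_p, so the system is already at equilibrium.

no net change (already at equilibrium)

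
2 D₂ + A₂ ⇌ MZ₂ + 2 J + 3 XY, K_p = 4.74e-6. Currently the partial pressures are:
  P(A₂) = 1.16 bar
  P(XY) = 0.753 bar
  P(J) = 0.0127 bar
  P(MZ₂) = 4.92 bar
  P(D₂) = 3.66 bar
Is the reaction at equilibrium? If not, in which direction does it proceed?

Q_p = P(MZ₂)·P(J)²·P(XY)³ / (P(D₂)²·P(A₂)) = (4.92)·(0.0127)²·(0.753)³ / ((3.66)²·(1.16)) = 2.18e-5
Q_p = 2.18e-5 > K_p = 4.74e-6, so the reverse reaction proceeds.

in the reverse direction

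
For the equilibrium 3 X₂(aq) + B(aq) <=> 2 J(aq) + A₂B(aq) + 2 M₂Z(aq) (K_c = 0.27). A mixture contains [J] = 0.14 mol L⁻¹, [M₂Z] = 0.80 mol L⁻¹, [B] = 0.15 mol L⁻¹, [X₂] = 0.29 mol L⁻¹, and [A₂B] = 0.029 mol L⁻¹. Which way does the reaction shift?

Q_c = [J]²·[A₂B]·[M₂Z]² / ([X₂]³·[B]) = (0.14)²·(0.029)·(0.80)² / ((0.29)³·(0.15)) = 0.099
Q_c = 0.099 < K_c = 0.27, so the forward reaction proceeds.

forward (toward products)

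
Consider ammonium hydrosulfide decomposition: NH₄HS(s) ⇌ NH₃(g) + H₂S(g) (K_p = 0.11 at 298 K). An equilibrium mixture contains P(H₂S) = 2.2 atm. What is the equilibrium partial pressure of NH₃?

(NH₄HS is a pure solid — omitted from K_p.)
At equilibrium, K_p = P(NH₃)·P(H₂S) = 0.11.
(P(NH₃))·(2.2) = 0.11
P(NH₃) = 0.0500 = 0.050 atm

P(NH₃) = 0.050 atm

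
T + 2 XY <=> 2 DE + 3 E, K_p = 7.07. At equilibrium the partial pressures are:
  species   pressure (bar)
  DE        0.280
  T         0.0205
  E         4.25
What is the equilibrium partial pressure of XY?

At equilibrium, K_p = P(DE)²·P(E)³ / (P(T)·P(XY)²) = 7.07.
(0.280)²·(4.25)³ / ((0.0205)·(P(XY))²) = 7.07
P(XY)² = 41.5 ⇒ P(XY) = 6.44 bar

P(XY) = 6.44 bar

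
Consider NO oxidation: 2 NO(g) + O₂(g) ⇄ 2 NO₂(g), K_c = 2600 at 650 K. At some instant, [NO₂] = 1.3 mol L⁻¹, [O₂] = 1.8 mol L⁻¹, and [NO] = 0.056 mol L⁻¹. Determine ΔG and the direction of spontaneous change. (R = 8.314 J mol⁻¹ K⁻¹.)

ΔG = -11.7 kJ/mol; the forward reaction is spontaneous

Q_c = [NO₂]² / ([NO]²·[O₂]) = (1.3)² / ((0.056)²·(1.8)) = 299
ΔG = RT ln(Q_c/K_c) = (8.314 J mol⁻¹ K⁻¹)(650 K) × ln(299/2600)
   = (5.404 kJ/mol)(-2.163) = -11.7 kJ/mol
ΔG < 0, so the forward reaction is spontaneous (proceeds forward).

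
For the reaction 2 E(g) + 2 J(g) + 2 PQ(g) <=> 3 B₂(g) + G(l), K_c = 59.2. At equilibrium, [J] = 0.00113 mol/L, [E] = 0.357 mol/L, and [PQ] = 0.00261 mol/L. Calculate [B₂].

(G is a pure liquid — omitted from K_c.)
At equilibrium, K_c = [B₂]³ / ([E]²·[J]²·[PQ]²) = 59.2.
([B₂])³ / ((0.357)²·(0.00113)²·(0.00261)²) = 59.2
[B₂]³ = 6.56×10⁻¹¹ ⇒ [B₂] = 4.03×10⁻⁴ mol/L

[B₂] = 4.03×10⁻⁴ mol/L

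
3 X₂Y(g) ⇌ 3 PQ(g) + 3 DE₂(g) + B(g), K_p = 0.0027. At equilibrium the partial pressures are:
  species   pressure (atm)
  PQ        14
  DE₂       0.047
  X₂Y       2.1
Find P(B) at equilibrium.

P(B) = 0.088 atm

At equilibrium, K_p = P(PQ)³·P(DE₂)³·P(B) / P(X₂Y)³ = 0.0027.
(14)³·(0.047)³·(P(B)) / (2.1)³ = 0.0027
P(B) = 0.0878 = 0.088 atm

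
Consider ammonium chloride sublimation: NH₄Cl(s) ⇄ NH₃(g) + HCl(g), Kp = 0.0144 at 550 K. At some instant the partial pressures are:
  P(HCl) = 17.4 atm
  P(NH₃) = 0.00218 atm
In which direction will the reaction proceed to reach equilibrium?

(NH₄Cl is a pure solid — omitted from Qp.)
Qp = P(NH₃)·P(HCl) = (0.00218)·(17.4) = 0.0379
Qp = 0.0379 > Kp = 0.0144, so the reverse reaction proceeds.

reverse (toward reactants)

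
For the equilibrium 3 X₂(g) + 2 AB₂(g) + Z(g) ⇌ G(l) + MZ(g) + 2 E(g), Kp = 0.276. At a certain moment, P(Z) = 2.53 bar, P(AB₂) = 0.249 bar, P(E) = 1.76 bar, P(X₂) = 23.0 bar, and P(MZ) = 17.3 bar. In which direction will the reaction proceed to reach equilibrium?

(G is a pure liquid — omitted from Qp.)
Qp = P(MZ)·P(E)² / (P(X₂)³·P(AB₂)²·P(Z)) = (17.3)·(1.76)² / ((23.0)³·(0.249)²·(2.53)) = 0.0281
Qp = 0.0281 < Kp = 0.276, so the forward reaction proceeds.

in the forward direction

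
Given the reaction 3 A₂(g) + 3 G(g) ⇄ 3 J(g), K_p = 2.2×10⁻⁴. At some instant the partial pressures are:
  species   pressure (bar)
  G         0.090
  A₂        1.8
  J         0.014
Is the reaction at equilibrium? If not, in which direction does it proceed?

Q_p = P(J)³ / (P(A₂)³·P(G)³) = (0.014)³ / ((1.8)³·(0.090)³) = 6.5×10⁻⁴
Q_p = 6.5×10⁻⁴ > K_p = 2.2×10⁻⁴, so the reverse reaction proceeds.

to the left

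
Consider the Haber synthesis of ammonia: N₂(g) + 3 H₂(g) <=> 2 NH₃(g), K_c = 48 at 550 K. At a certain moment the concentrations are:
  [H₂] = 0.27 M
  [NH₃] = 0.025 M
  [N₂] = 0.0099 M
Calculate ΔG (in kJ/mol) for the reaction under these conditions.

ΔG = -12.4 kJ/mol

Q_c = [NH₃]² / ([N₂]·[H₂]³) = (0.025)² / ((0.0099)·(0.27)³) = 3.21
ΔG = RT ln(Q_c/K_c) = (8.314 J mol⁻¹ K⁻¹)(550 K) × ln(3.21/48)
   = (4.573 kJ/mol)(-2.705) = -12.4 kJ/mol
ΔG < 0, so the forward reaction is spontaneous (proceeds forward).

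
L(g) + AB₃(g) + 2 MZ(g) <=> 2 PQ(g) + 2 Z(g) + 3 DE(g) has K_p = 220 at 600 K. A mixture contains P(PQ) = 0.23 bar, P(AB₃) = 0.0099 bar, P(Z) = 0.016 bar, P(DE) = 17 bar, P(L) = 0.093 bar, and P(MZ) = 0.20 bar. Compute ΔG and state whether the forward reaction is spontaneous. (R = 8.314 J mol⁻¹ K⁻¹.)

Q_p = P(PQ)²·P(Z)²·P(DE)³ / (P(L)·P(AB₃)·P(MZ)²) = (0.23)²·(0.016)²·(17)³ / ((0.093)·(0.0099)·(0.20)²) = 1810
ΔG = RT ln(Q_p/K_p) = (8.314 J mol⁻¹ K⁻¹)(600 K) × ln(1810/220)
   = (4.988 kJ/mol)(2.107) = 10.5 kJ/mol
ΔG > 0, so the forward reaction is non-spontaneous (proceeds in reverse).

ΔG = 10.5 kJ/mol; the forward reaction is non-spontaneous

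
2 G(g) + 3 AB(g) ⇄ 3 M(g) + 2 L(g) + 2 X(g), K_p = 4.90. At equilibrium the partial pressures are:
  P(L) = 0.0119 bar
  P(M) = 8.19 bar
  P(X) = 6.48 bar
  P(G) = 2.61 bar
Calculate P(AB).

P(AB) = 0.461 bar

At equilibrium, K_p = P(M)³·P(L)²·P(X)² / (P(G)²·P(AB)³) = 4.90.
(8.19)³·(0.0119)²·(6.48)² / ((2.61)²·(P(AB))³) = 4.90
P(AB)³ = 0.0979 ⇒ P(AB) = 0.461 bar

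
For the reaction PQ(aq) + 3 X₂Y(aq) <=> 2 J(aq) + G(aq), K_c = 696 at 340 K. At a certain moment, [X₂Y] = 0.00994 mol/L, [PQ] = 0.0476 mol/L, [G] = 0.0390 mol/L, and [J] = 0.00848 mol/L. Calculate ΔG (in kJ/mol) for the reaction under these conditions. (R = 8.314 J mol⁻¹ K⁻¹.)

ΔG = -6.93 kJ/mol

Q_c = [J]²·[G] / ([PQ]·[X₂Y]³) = (0.00848)²·(0.0390) / ((0.0476)·(0.00994)³) = 60.0
ΔG = RT ln(Q_c/K_c) = (8.314 J mol⁻¹ K⁻¹)(340 K) × ln(60.0/696)
   = (2.827 kJ/mol)(-2.451) = -6.93 kJ/mol
ΔG < 0, so the forward reaction is spontaneous (proceeds forward).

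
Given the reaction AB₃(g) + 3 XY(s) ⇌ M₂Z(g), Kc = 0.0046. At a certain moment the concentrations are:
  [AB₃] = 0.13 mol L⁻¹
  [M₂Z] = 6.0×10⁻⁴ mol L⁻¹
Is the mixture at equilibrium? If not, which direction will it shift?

(XY is a pure solid — omitted from Qc.)
Qc = [M₂Z] / [AB₃] = (6.0×10⁻⁴) / (0.13) = 0.0046
Qc = 0.0046 = Kc; the system is at equilibrium.

yes, at equilibrium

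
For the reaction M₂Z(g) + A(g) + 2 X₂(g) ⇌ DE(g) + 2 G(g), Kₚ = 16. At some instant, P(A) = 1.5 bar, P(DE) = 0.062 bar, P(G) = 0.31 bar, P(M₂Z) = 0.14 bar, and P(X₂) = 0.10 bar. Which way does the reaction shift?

Qₚ = P(DE)·P(G)² / (P(M₂Z)·P(A)·P(X₂)²) = (0.062)·(0.31)² / ((0.14)·(1.5)·(0.10)²) = 2.8
Qₚ = 2.8 < Kₚ = 16, so the forward reaction proceeds.

forward (toward products)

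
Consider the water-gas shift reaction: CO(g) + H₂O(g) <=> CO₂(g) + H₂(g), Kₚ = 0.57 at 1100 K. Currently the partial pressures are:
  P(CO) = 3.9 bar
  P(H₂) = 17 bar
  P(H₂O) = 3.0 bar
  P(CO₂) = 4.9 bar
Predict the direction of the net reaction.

reverse (toward reactants)

Qₚ = P(CO₂)·P(H₂) / (P(CO)·P(H₂O)) = (4.9)·(17) / ((3.9)·(3.0)) = 7.1
Qₚ = 7.1 > Kₚ = 0.57, so the reverse reaction proceeds.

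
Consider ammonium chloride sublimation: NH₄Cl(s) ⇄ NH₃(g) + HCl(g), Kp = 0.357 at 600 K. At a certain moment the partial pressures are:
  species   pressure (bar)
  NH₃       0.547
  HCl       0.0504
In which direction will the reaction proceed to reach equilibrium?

(NH₄Cl is a pure solid — omitted from Qp.)
Qp = P(NH₃)·P(HCl) = (0.547)·(0.0504) = 0.0276
Qp = 0.0276 < Kp = 0.357, so the forward reaction proceeds.

to the right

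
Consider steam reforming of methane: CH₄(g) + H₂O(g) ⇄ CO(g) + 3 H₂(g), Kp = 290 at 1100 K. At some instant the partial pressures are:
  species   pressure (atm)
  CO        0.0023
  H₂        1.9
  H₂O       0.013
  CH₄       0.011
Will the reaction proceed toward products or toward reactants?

forward (toward products)

Qp = P(CO)·P(H₂)³ / (P(CH₄)·P(H₂O)) = (0.0023)·(1.9)³ / ((0.011)·(0.013)) = 110
Qp = 110 < Kp = 290, so the forward reaction proceeds.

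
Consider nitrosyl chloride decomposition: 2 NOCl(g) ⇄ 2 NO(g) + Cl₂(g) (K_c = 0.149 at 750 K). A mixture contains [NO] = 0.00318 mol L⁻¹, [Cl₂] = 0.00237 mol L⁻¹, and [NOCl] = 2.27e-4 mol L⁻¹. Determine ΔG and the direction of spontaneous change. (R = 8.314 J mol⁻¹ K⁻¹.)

ΔG = 7.10 kJ/mol; the forward reaction is non-spontaneous

Q_c = [NO]²·[Cl₂] / [NOCl]² = (0.00318)²·(0.00237) / (2.27e-4)² = 0.465
ΔG = RT ln(Q_c/K_c) = (8.314 J mol⁻¹ K⁻¹)(750 K) × ln(0.465/0.149)
   = (6.236 kJ/mol)(1.138) = 7.10 kJ/mol
ΔG > 0, so the forward reaction is non-spontaneous (proceeds in reverse).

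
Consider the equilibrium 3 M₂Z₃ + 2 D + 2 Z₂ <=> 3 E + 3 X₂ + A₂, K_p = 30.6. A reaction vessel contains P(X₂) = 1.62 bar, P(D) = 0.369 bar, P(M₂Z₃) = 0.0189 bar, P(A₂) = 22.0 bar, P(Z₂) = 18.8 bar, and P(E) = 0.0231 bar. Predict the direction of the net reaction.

Q_p = P(E)³·P(X₂)³·P(A₂) / (P(M₂Z₃)³·P(D)²·P(Z₂)²) = (0.0231)³·(1.62)³·(22.0) / ((0.0189)³·(0.369)²·(18.8)²) = 3.55
Q_p = 3.55 < K_p = 30.6, so the forward reaction proceeds.

in the forward direction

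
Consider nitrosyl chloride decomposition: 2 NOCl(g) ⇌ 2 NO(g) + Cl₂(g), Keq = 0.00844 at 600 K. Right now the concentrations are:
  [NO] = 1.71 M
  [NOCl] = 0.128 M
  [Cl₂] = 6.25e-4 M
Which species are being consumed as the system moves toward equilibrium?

NO, Cl₂ (products)

Q = [NO]²·[Cl₂] / [NOCl]² = (1.71)²·(6.25e-4) / (0.128)² = 0.112
Q = 0.112 > Keq = 0.00844: net reverse reaction.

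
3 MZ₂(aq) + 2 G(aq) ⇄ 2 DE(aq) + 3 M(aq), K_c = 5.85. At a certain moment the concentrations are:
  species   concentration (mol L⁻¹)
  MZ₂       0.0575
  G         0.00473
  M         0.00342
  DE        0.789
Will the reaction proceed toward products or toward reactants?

no net change (already at equilibrium)

Q_c = [DE]²·[M]³ / ([MZ₂]³·[G]²) = (0.789)²·(0.00342)³ / ((0.0575)³·(0.00473)²) = 5.85
Q_c = 5.85 = K_c, so the system is already at equilibrium.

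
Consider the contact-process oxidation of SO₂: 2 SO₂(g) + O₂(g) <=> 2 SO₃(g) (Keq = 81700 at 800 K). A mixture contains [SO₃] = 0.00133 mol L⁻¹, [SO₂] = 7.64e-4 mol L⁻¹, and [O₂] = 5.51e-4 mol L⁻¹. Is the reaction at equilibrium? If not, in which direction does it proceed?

to the right

Q = [SO₃]² / ([SO₂]²·[O₂]) = (0.00133)² / ((7.64e-4)²·(5.51e-4)) = 5500
Q = 5500 < Keq = 81700, so the forward reaction proceeds.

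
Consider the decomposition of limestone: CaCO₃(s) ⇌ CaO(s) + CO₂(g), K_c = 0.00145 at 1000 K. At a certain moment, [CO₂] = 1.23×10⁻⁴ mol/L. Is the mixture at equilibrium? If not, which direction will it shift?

no; Q < K, reaction proceeds forward

(CaCO₃, CaO are pure solids — omitted from Q_c.)
Q_c = [CO₂] = 1.23×10⁻⁴
Q_c = 1.23×10⁻⁴ < K_c = 0.00145: net forward reaction.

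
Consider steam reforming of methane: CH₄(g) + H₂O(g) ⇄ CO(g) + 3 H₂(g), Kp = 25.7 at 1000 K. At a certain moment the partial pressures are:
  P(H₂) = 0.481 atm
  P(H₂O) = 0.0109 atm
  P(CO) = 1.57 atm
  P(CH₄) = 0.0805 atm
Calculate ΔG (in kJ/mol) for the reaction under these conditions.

Qp = P(CO)·P(H₂)³ / (P(CH₄)·P(H₂O)) = (1.57)·(0.481)³ / ((0.0805)·(0.0109)) = 199
ΔG = RT ln(Qp/Kp) = (8.314 J mol⁻¹ K⁻¹)(1000 K) × ln(199/25.7)
   = (8.314 kJ/mol)(2.047) = 17.0 kJ/mol
ΔG > 0, so the forward reaction is non-spontaneous (proceeds in reverse).

ΔG = 17.0 kJ/mol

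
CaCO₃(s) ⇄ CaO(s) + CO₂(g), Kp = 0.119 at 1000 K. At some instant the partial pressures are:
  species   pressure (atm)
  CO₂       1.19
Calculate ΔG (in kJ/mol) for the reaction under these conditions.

ΔG = 19.1 kJ/mol

(CaCO₃, CaO are pure solids — omitted from Qp.)
Qp = P(CO₂) = 1.19
ΔG = RT ln(Qp/Kp) = (8.314 J mol⁻¹ K⁻¹)(1000 K) × ln(1.19/0.119)
   = (8.314 kJ/mol)(2.303) = 19.1 kJ/mol
ΔG > 0, so the forward reaction is non-spontaneous (proceeds in reverse).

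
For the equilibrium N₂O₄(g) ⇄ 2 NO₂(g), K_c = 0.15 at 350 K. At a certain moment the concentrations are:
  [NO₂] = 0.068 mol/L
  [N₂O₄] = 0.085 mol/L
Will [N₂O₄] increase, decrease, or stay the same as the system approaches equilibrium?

Q_c = [NO₂]² / [N₂O₄] = (0.068)² / (0.085) = 0.054
Q_c = 0.054 < K_c = 0.15: net forward reaction.
N₂O₄ is a reactant, so it decreases.

decrease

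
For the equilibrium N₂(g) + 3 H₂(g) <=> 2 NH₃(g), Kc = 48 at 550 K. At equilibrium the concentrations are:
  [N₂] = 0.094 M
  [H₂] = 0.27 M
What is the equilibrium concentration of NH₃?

[NH₃] = 0.30 M

At equilibrium, Kc = [NH₃]² / ([N₂]·[H₂]³) = 48.
([NH₃])² / ((0.094)·(0.27)³) = 48
[NH₃]² = 0.0888 ⇒ [NH₃] = 0.30 M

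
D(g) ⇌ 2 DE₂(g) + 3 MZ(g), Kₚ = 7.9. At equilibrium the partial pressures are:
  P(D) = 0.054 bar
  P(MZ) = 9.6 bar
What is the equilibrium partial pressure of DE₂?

At equilibrium, Kₚ = P(DE₂)²·P(MZ)³ / P(D) = 7.9.
(P(DE₂))²·(9.6)³ / (0.054) = 7.9
P(DE₂)² = 4.82×10⁻⁴ ⇒ P(DE₂) = 0.022 bar

P(DE₂) = 0.022 bar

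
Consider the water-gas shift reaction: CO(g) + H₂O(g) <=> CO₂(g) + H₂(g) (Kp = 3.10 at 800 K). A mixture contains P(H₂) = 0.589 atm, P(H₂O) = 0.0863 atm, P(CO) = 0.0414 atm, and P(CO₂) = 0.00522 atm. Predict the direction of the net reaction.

to the right

Qp = P(CO₂)·P(H₂) / (P(CO)·P(H₂O)) = (0.00522)·(0.589) / ((0.0414)·(0.0863)) = 0.861
Qp = 0.861 < Kp = 3.10, so the forward reaction proceeds.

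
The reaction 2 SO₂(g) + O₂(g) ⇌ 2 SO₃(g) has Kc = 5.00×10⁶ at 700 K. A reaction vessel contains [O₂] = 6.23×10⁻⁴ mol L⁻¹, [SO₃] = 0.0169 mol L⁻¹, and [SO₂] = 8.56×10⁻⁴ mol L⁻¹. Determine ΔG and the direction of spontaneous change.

ΔG = -12.1 kJ/mol; the forward reaction is spontaneous

Qc = [SO₃]² / ([SO₂]²·[O₂]) = (0.0169)² / ((8.56×10⁻⁴)²·(6.23×10⁻⁴)) = 6.26×10⁵
ΔG = RT ln(Qc/Kc) = (8.314 J mol⁻¹ K⁻¹)(700 K) × ln(6.26×10⁵/5.00×10⁶)
   = (5.820 kJ/mol)(-2.078) = -12.1 kJ/mol
ΔG < 0, so the forward reaction is spontaneous (proceeds forward).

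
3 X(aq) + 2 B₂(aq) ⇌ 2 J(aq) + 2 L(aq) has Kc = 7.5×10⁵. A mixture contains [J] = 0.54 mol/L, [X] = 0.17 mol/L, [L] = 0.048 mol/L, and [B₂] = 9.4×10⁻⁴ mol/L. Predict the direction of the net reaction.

forward (toward products)

Qc = [J]²·[L]² / ([X]³·[B₂]²) = (0.54)²·(0.048)² / ((0.17)³·(9.4×10⁻⁴)²) = 1.5×10⁵
Qc = 1.5×10⁵ < Kc = 7.5×10⁵, so the forward reaction proceeds.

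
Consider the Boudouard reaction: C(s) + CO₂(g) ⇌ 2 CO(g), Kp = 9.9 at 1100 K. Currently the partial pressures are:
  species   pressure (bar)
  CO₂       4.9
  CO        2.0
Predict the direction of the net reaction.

forward (toward products)

(C is a pure solid — omitted from Qp.)
Qp = P(CO)² / P(CO₂) = (2.0)² / (4.9) = 0.82
Qp = 0.82 < Kp = 9.9, so the forward reaction proceeds.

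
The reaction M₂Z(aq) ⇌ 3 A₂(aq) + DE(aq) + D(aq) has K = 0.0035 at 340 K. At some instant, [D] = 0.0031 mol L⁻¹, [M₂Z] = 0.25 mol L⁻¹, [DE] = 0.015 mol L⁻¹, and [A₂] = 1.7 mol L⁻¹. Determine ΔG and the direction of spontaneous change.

Q = [A₂]³·[DE]·[D] / [M₂Z] = (1.7)³·(0.015)·(0.0031) / (0.25) = 9.14e-4
ΔG = RT ln(Q/K) = (8.314 J mol⁻¹ K⁻¹)(340 K) × ln(9.14e-4/0.0035)
   = (2.827 kJ/mol)(-1.343) = -3.80 kJ/mol
ΔG < 0, so the forward reaction is spontaneous (proceeds forward).

ΔG = -3.80 kJ/mol; the forward reaction is spontaneous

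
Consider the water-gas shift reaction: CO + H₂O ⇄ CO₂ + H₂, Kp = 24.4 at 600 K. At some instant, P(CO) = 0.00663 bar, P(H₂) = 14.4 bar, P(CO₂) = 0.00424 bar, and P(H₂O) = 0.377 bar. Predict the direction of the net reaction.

Qp = P(CO₂)·P(H₂) / (P(CO)·P(H₂O)) = (0.00424)·(14.4) / ((0.00663)·(0.377)) = 24.4
Qp = 24.4 = Kp, so the system is already at equilibrium.

at equilibrium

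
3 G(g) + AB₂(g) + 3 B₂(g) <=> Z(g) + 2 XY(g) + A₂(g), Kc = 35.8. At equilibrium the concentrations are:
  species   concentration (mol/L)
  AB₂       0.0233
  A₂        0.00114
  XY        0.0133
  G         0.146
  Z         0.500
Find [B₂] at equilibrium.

At equilibrium, Kc = [Z]·[XY]²·[A₂] / ([G]³·[AB₂]·[B₂]³) = 35.8.
(0.500)·(0.0133)²·(0.00114) / ((0.146)³·(0.0233)·([B₂])³) = 35.8
[B₂]³ = 3.88e-5 ⇒ [B₂] = 0.0339 mol/L

[B₂] = 0.0339 mol/L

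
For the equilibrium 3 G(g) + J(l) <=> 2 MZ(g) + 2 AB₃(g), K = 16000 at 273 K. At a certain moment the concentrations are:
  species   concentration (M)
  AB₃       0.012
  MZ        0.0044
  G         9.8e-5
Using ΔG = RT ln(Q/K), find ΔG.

ΔG = -3.83 kJ/mol

(J is a pure liquid — omitted from Q.)
Q = [MZ]²·[AB₃]² / [G]³ = (0.0044)²·(0.012)² / (9.8e-5)³ = 2960
ΔG = RT ln(Q/K) = (8.314 J mol⁻¹ K⁻¹)(273 K) × ln(2960/16000)
   = (2.270 kJ/mol)(-1.687) = -3.83 kJ/mol
ΔG < 0, so the forward reaction is spontaneous (proceeds forward).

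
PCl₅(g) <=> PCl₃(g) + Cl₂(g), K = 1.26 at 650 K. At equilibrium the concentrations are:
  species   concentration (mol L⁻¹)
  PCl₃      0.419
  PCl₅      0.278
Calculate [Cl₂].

At equilibrium, K = [PCl₃]·[Cl₂] / [PCl₅] = 1.26.
(0.419)·([Cl₂]) / (0.278) = 1.26
[Cl₂] = 0.836 mol L⁻¹

[Cl₂] = 0.836 mol L⁻¹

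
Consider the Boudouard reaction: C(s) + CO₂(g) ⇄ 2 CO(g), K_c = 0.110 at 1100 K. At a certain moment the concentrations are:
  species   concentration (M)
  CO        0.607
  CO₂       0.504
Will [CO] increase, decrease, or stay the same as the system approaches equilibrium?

decrease

(C is a pure solid — omitted from Q_c.)
Q_c = [CO]² / [CO₂] = (0.607)² / (0.504) = 0.731
Q_c = 0.731 > K_c = 0.110: net reverse reaction.
CO is a product, so it decreases.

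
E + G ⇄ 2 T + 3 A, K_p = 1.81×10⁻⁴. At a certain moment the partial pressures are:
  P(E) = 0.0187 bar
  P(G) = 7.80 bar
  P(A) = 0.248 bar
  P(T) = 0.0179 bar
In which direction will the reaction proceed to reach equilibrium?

to the right

Q_p = P(T)²·P(A)³ / (P(E)·P(G)) = (0.0179)²·(0.248)³ / ((0.0187)·(7.80)) = 3.35×10⁻⁵
Q_p = 3.35×10⁻⁵ < K_p = 1.81×10⁻⁴, so the forward reaction proceeds.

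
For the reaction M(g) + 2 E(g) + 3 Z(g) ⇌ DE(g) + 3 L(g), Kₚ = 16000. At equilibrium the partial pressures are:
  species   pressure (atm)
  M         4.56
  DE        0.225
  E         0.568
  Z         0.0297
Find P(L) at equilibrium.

P(L) = 1.40 atm

At equilibrium, Kₚ = P(DE)·P(L)³ / (P(M)·P(E)²·P(Z)³) = 16000.
(0.225)·(P(L))³ / ((4.56)·(0.568)²·(0.0297)³) = 16000
P(L)³ = 2.74 ⇒ P(L) = 1.40 atm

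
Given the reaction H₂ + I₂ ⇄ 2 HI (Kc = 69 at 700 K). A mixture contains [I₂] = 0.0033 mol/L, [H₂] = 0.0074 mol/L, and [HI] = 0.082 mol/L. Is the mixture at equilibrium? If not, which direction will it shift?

Qc = [HI]² / ([H₂]·[I₂]) = (0.082)² / ((0.0074)·(0.0033)) = 280
Qc = 280 > Kc = 69: net reverse reaction.

no; Q > K, reaction proceeds in reverse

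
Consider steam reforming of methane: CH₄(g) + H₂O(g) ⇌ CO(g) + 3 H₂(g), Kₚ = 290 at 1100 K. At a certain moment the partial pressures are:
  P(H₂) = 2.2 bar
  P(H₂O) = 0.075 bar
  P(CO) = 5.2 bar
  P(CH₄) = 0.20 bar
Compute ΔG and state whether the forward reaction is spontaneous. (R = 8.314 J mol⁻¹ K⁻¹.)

Qₚ = P(CO)·P(H₂)³ / (P(CH₄)·P(H₂O)) = (5.2)·(2.2)³ / ((0.20)·(0.075)) = 3690
ΔG = RT ln(Qₚ/Kₚ) = (8.314 J mol⁻¹ K⁻¹)(1100 K) × ln(3690/290)
   = (9.145 kJ/mol)(2.544) = 23.3 kJ/mol
ΔG > 0, so the forward reaction is non-spontaneous (proceeds in reverse).

ΔG = 23.3 kJ/mol; the forward reaction is non-spontaneous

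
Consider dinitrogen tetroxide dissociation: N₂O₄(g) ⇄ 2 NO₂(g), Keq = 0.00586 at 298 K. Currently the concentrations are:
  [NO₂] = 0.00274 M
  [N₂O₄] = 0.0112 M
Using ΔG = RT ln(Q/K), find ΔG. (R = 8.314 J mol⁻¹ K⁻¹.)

ΔG = -5.37 kJ/mol

Q = [NO₂]² / [N₂O₄] = (0.00274)² / (0.0112) = 6.70×10⁻⁴
ΔG = RT ln(Q/Keq) = (8.314 J mol⁻¹ K⁻¹)(298 K) × ln(6.70×10⁻⁴/0.00586)
   = (2.478 kJ/mol)(-2.169) = -5.37 kJ/mol
ΔG < 0, so the forward reaction is spontaneous (proceeds forward).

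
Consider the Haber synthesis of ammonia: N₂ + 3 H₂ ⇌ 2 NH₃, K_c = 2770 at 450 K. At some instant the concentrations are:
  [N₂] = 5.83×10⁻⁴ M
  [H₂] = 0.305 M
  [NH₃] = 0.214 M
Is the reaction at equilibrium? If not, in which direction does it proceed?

Q_c = [NH₃]² / ([N₂]·[H₂]³) = (0.214)² / ((5.83×10⁻⁴)·(0.305)³) = 2770
Q_c = 2770 = K_c, so the system is already at equilibrium.

no net change (already at equilibrium)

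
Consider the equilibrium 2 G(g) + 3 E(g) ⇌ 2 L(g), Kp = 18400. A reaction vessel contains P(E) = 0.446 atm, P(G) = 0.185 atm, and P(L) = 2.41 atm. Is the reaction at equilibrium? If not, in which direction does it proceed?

in the forward direction

Qp = P(L)² / (P(G)²·P(E)³) = (2.41)² / ((0.185)²·(0.446)³) = 1910
Qp = 1910 < Kp = 18400, so the forward reaction proceeds.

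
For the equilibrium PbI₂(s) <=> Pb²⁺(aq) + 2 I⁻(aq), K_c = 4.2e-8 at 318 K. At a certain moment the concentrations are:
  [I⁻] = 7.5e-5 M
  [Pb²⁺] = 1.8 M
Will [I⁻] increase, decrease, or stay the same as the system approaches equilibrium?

(PbI₂ is a pure solid — omitted from Q_c.)
Q_c = [Pb²⁺]·[I⁻]² = (1.8)·(7.5e-5)² = 1.0e-8
Q_c = 1.0e-8 < K_c = 4.2e-8: net forward reaction.
I⁻ is a product, so it increases.

increase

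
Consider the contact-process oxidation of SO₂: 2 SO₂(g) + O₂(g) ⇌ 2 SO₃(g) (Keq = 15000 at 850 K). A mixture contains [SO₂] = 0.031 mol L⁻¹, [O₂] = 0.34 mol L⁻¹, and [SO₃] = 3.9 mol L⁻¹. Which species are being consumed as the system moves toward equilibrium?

Q = [SO₃]² / ([SO₂]²·[O₂]) = (3.9)² / ((0.031)²·(0.34)) = 47000
Q = 47000 > Keq = 15000: net reverse reaction.

SO₃ (products)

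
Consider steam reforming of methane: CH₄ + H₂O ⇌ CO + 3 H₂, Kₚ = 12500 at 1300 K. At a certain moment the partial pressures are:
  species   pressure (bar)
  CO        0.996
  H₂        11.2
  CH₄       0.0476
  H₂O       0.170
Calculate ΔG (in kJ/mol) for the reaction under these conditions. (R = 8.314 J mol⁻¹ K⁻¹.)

Qₚ = P(CO)·P(H₂)³ / (P(CH₄)·P(H₂O)) = (0.996)·(11.2)³ / ((0.0476)·(0.170)) = 1.73×10⁵
ΔG = RT ln(Qₚ/Kₚ) = (8.314 J mol⁻¹ K⁻¹)(1300 K) × ln(1.73×10⁵/12500)
   = (10.81 kJ/mol)(2.628) = 28.4 kJ/mol
ΔG > 0, so the forward reaction is non-spontaneous (proceeds in reverse).

ΔG = 28.4 kJ/mol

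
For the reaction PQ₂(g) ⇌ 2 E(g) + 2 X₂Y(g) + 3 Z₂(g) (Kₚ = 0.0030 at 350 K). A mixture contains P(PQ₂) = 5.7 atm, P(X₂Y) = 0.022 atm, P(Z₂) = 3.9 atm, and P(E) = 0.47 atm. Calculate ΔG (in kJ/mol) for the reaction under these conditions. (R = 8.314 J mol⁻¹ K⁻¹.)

Qₚ = P(E)²·P(X₂Y)²·P(Z₂)³ / P(PQ₂) = (0.47)²·(0.022)²·(3.9)³ / (5.7) = 0.00111
ΔG = RT ln(Qₚ/Kₚ) = (8.314 J mol⁻¹ K⁻¹)(350 K) × ln(0.00111/0.0030)
   = (2.910 kJ/mol)(-0.9943) = -2.89 kJ/mol
ΔG < 0, so the forward reaction is spontaneous (proceeds forward).

ΔG = -2.89 kJ/mol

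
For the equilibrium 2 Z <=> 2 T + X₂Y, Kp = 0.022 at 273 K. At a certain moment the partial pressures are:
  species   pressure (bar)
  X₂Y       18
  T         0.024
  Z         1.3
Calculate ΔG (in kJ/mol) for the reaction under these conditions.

Qp = P(T)²·P(X₂Y) / P(Z)² = (0.024)²·(18) / (1.3)² = 0.00613
ΔG = RT ln(Qp/Kp) = (8.314 J mol⁻¹ K⁻¹)(273 K) × ln(0.00613/0.022)
   = (2.270 kJ/mol)(-1.278) = -2.90 kJ/mol
ΔG < 0, so the forward reaction is spontaneous (proceeds forward).

ΔG = -2.90 kJ/mol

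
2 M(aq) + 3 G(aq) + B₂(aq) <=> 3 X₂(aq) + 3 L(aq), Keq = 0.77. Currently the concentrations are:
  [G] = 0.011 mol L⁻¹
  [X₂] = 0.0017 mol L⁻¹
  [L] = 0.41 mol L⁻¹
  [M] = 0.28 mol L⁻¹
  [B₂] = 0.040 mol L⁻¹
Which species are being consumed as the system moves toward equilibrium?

Q = [X₂]³·[L]³ / ([M]²·[G]³·[B₂]) = (0.0017)³·(0.41)³ / ((0.28)²·(0.011)³·(0.040)) = 0.081
Q = 0.081 < Keq = 0.77: net forward reaction.

M, G, B₂ (reactants)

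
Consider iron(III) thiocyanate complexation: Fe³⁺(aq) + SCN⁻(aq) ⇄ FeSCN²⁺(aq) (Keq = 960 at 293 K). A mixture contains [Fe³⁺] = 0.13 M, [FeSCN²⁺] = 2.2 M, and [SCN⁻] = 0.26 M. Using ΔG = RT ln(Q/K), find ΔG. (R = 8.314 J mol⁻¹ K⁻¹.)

Q = [FeSCN²⁺] / ([Fe³⁺]·[SCN⁻]) = (2.2) / ((0.13)·(0.26)) = 65.1
ΔG = RT ln(Q/Keq) = (8.314 J mol⁻¹ K⁻¹)(293 K) × ln(65.1/960)
   = (2.436 kJ/mol)(-2.691) = -6.56 kJ/mol
ΔG < 0, so the forward reaction is spontaneous (proceeds forward).

ΔG = -6.56 kJ/mol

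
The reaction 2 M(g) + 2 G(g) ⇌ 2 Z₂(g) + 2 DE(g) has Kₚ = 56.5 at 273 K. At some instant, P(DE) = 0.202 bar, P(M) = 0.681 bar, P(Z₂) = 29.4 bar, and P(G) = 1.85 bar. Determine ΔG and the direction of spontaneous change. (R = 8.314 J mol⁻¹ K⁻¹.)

ΔG = -2.12 kJ/mol; the forward reaction is spontaneous

Qₚ = P(Z₂)²·P(DE)² / (P(M)²·P(G)²) = (29.4)²·(0.202)² / ((0.681)²·(1.85)²) = 22.2
ΔG = RT ln(Qₚ/Kₚ) = (8.314 J mol⁻¹ K⁻¹)(273 K) × ln(22.2/56.5)
   = (2.270 kJ/mol)(-0.9341) = -2.12 kJ/mol
ΔG < 0, so the forward reaction is spontaneous (proceeds forward).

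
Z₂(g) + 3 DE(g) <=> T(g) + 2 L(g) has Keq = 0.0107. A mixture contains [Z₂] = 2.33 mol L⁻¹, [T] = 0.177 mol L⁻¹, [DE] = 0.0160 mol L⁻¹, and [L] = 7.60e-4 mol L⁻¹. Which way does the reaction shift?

no net change (already at equilibrium)

Q = [T]·[L]² / ([Z₂]·[DE]³) = (0.177)·(7.60e-4)² / ((2.33)·(0.0160)³) = 0.0107
Q = 0.0107 = Keq, so the system is already at equilibrium.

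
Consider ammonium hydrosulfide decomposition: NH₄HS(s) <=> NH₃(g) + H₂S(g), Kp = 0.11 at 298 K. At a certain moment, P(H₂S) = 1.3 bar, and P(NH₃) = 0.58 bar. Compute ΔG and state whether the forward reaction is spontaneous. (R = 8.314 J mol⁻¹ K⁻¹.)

ΔG = 4.77 kJ/mol; the forward reaction is non-spontaneous

(NH₄HS is a pure solid — omitted from Qp.)
Qp = P(NH₃)·P(H₂S) = (0.58)·(1.3) = 0.754
ΔG = RT ln(Qp/Kp) = (8.314 J mol⁻¹ K⁻¹)(298 K) × ln(0.754/0.11)
   = (2.478 kJ/mol)(1.925) = 4.77 kJ/mol
ΔG > 0, so the forward reaction is non-spontaneous (proceeds in reverse).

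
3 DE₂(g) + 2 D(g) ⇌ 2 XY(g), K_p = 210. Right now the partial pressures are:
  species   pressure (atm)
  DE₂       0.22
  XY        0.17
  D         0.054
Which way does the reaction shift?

to the left

Q_p = P(XY)² / (P(DE₂)³·P(D)²) = (0.17)² / ((0.22)³·(0.054)²) = 930
Q_p = 930 > K_p = 210, so the reverse reaction proceeds.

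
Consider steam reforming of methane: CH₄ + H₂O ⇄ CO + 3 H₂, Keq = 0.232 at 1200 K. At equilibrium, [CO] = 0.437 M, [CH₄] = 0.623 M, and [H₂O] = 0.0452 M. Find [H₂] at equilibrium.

[H₂] = 0.246 M

At equilibrium, Keq = [CO]·[H₂]³ / ([CH₄]·[H₂O]) = 0.232.
(0.437)·([H₂])³ / ((0.623)·(0.0452)) = 0.232
[H₂]³ = 0.0149 ⇒ [H₂] = 0.246 M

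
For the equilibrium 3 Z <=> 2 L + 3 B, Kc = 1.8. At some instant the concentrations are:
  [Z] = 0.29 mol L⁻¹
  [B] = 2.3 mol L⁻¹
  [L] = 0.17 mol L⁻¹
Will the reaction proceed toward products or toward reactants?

Qc = [L]²·[B]³ / [Z]³ = (0.17)²·(2.3)³ / (0.29)³ = 14
Qc = 14 > Kc = 1.8, so the reverse reaction proceeds.

toward reactants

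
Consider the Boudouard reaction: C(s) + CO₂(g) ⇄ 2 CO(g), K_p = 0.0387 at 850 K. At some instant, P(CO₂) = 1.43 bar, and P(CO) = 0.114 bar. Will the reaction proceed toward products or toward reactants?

(C is a pure solid — omitted from Q_p.)
Q_p = P(CO)² / P(CO₂) = (0.114)² / (1.43) = 0.00909
Q_p = 0.00909 < K_p = 0.0387, so the forward reaction proceeds.

to the right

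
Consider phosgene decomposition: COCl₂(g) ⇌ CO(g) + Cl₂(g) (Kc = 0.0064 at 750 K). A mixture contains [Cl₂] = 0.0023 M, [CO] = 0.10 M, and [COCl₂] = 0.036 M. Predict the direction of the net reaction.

no net change (already at equilibrium)

Qc = [CO]·[Cl₂] / [COCl₂] = (0.10)·(0.0023) / (0.036) = 0.0064
Qc = 0.0064 = Kc, so the system is already at equilibrium.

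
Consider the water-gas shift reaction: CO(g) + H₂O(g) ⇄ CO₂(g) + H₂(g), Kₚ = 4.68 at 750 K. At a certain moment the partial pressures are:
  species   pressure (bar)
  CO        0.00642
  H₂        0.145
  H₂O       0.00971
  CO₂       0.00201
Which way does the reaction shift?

Qₚ = P(CO₂)·P(H₂) / (P(CO)·P(H₂O)) = (0.00201)·(0.145) / ((0.00642)·(0.00971)) = 4.68
Qₚ = 4.68 = Kₚ, so the system is already at equilibrium.

at equilibrium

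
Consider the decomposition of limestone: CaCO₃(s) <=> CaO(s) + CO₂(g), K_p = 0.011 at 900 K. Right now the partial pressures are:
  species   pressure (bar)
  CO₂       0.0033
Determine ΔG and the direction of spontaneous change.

ΔG = -9.01 kJ/mol; the forward reaction is spontaneous

(CaCO₃, CaO are pure solids — omitted from Q_p.)
Q_p = P(CO₂) = 0.00330
ΔG = RT ln(Q_p/K_p) = (8.314 J mol⁻¹ K⁻¹)(900 K) × ln(0.00330/0.011)
   = (7.483 kJ/mol)(-1.204) = -9.01 kJ/mol
ΔG < 0, so the forward reaction is spontaneous (proceeds forward).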